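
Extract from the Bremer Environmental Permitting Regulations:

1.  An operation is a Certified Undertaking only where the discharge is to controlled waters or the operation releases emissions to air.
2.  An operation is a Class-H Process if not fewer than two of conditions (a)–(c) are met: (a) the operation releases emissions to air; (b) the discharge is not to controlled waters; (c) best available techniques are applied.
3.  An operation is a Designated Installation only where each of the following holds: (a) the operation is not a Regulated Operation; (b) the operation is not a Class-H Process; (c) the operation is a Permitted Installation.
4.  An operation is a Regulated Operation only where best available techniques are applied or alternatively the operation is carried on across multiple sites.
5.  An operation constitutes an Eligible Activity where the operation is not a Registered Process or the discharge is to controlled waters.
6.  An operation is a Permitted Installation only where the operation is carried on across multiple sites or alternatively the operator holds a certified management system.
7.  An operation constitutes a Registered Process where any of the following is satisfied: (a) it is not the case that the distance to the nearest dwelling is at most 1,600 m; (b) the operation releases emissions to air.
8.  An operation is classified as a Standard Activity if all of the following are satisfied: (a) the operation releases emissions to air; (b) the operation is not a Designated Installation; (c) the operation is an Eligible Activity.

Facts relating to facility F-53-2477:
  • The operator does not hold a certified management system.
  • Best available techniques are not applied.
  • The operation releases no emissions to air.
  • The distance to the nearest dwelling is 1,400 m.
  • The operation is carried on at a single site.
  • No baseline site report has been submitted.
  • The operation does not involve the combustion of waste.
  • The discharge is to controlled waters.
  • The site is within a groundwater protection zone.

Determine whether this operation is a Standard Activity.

Under paragraph 4: best available techniques are applied? no; or the operation is carried on across multiple sites? no. So the operation is not a Regulated Operation.
Under paragraph 2: the operation releases emissions to air? no; the discharge is not to controlled waters? no; best available techniques are applied? no — 0 of 3 hold (need ≥2) → not satisfied.
Under paragraph 6: the operation is carried on across multiple sites? no; or the operator holds a certified management system? no. So the operation is not a Permitted Installation.
Under paragraph 3: not a Regulated Operation (paragraph 4)? yes; and not a Class-H Process (paragraph 2)? yes; and Permitted Installation (paragraph 6)? no. So the operation is not a Designated Installation.
Under paragraph 7: distance to the nearest dwelling: 1,400 m ≤ 1,600 m? yes, so negated condition no; or the operation releases emissions to air? no. So the operation is not a Registered Process.
Under paragraph 5: not a Registered Process (paragraph 7)? yes; or the discharge is to controlled waters? yes. So the operation is an Eligible Activity.
Under paragraph 8: the operation releases emissions to air? no; and not a Designated Installation (paragraph 3)? yes; and Eligible Activity (paragraph 5)? yes. So the operation is not a Standard Activity.

No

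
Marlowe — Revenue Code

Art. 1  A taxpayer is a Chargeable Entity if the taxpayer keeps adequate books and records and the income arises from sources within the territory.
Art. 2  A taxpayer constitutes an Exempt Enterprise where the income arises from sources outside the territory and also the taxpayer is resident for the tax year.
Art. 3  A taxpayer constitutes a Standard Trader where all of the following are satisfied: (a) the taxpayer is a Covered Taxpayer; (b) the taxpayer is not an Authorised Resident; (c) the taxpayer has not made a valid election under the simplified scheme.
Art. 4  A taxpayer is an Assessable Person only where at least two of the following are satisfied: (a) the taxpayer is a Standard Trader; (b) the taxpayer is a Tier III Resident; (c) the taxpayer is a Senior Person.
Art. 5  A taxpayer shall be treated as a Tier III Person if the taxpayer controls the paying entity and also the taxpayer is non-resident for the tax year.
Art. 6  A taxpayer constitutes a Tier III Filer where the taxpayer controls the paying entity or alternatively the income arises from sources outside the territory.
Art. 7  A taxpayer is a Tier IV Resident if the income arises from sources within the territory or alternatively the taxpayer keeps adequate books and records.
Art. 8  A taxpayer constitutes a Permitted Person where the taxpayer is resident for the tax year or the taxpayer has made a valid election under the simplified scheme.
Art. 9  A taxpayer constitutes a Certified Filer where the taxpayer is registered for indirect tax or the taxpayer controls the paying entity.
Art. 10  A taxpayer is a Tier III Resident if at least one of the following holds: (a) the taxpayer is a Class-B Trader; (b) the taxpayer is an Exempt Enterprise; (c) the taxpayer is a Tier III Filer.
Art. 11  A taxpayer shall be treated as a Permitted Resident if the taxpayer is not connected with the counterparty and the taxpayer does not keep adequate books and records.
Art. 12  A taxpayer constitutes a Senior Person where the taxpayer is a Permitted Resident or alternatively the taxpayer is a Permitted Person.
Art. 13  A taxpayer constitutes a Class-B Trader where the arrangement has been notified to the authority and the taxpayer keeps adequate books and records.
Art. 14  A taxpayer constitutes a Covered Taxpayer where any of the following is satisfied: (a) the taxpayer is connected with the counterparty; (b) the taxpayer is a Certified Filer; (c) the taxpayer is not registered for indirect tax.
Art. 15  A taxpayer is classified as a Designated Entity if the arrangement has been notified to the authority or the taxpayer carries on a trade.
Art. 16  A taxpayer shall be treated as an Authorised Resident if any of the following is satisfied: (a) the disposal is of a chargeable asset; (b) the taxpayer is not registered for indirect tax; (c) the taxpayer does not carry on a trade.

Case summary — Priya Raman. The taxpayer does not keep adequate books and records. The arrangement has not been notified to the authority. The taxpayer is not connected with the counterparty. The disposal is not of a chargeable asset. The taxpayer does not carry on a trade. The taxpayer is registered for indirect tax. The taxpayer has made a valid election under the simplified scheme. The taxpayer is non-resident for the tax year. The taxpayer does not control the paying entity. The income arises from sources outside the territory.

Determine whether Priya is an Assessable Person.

Yes

article 9 — Certified Filer: [the taxpayer is registered for indirect tax? yes] OR [the taxpayer controls the paying entity? no] → satisfied.
article 14 — Covered Taxpayer: [the taxpayer is connected with the counterparty? no] OR [Certified Filer (article 9)? yes] OR [the taxpayer is not registered for indirect tax? no] → satisfied.
article 16 — Authorised Resident: [the disposal is of a chargeable asset? no] OR [the taxpayer is not registered for indirect tax? no] OR [the taxpayer does not carry on a trade? yes] → satisfied.
article 3 — Standard Trader: [Covered Taxpayer (article 14)? yes] AND [not an Authorised Resident (article 16)? no] AND [the taxpayer has not made a valid election under the simplified scheme? no] → not satisfied.
article 13 — Class-B Trader: [the arrangement has been notified to the authority? no] AND [the taxpayer keeps adequate books and records? no] → not satisfied.
article 2 — Exempt Enterprise: [the income arises from sources outside the territory? yes] AND [the taxpayer is resident for the tax year? no] → not satisfied.
article 6 — Tier III Filer: [the taxpayer controls the paying entity? no] OR [the income arises from sources outside the territory? yes] → satisfied.
article 10 — Tier III Resident: [Class-B Trader (article 13)? no] OR [Exempt Enterprise (article 2)? no] OR [Tier III Filer (article 6)? yes] → satisfied.
article 11 — Permitted Resident: [the taxpayer is not connected with the counterparty? yes] AND [the taxpayer does not keep adequate books and records? yes] → satisfied.
article 8 — Permitted Person: [the taxpayer is resident for the tax year? no] OR [the taxpayer has made a valid election under the simplified scheme? yes] → satisfied.
article 12 — Senior Person: [Permitted Resident (article 11)? yes] OR [Permitted Person (article 8)? yes] → satisfied.
article 4 — Assessable Person: Standard Trader (article 3)? no; Tier III Resident (article 10)? yes; Senior Person (article 12)? yes — 2 of 3 hold (need ≥2) → satisfied.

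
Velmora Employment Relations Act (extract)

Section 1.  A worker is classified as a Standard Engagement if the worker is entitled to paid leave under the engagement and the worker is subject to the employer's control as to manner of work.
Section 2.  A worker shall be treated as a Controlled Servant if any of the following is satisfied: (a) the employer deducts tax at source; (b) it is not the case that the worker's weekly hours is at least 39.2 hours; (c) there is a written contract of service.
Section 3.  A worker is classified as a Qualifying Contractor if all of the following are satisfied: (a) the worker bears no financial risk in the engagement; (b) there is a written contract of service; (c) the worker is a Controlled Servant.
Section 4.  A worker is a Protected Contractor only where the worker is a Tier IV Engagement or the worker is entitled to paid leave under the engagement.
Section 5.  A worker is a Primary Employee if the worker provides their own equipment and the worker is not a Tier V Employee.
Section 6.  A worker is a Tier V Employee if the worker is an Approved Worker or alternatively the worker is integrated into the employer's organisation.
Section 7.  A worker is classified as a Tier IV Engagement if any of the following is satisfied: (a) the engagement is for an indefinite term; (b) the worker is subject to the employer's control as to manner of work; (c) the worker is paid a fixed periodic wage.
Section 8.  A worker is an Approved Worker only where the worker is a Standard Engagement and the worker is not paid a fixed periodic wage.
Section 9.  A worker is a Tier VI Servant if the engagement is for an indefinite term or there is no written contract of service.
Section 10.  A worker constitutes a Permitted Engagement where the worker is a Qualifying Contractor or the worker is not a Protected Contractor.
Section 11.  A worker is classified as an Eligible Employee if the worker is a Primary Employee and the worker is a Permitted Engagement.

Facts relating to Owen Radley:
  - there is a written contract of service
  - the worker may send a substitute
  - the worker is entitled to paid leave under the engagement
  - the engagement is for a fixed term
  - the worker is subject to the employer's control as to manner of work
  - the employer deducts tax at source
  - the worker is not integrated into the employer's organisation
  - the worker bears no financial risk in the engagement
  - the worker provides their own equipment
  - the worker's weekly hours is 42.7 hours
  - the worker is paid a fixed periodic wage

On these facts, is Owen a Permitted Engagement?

Yes

section 2 — Controlled Servant: [the employer deducts tax at source? yes] OR [worker's weekly hours: 42.7 hours ≥ 39.2 hours? yes, so negated condition no] OR [there is a written contract of service? yes] → satisfied.
section 3 — Qualifying Contractor: [the worker bears no financial risk in the engagement? yes] AND [there is a written contract of service? yes] AND [Controlled Servant (section 2)? yes] → satisfied.
section 7 — Tier IV Engagement: [the engagement is for an indefinite term? no] OR [the worker is subject to the employer's control as to manner of work? yes] OR [the worker is paid a fixed periodic wage? yes] → satisfied.
section 4 — Protected Contractor: [Tier IV Engagement (section 7)? yes] OR [the worker is entitled to paid leave under the engagement? yes] → satisfied.
section 10 — Permitted Engagement: [Qualifying Contractor (section 3)? yes] OR [not a Protected Contractor (section 4)? no] → satisfied.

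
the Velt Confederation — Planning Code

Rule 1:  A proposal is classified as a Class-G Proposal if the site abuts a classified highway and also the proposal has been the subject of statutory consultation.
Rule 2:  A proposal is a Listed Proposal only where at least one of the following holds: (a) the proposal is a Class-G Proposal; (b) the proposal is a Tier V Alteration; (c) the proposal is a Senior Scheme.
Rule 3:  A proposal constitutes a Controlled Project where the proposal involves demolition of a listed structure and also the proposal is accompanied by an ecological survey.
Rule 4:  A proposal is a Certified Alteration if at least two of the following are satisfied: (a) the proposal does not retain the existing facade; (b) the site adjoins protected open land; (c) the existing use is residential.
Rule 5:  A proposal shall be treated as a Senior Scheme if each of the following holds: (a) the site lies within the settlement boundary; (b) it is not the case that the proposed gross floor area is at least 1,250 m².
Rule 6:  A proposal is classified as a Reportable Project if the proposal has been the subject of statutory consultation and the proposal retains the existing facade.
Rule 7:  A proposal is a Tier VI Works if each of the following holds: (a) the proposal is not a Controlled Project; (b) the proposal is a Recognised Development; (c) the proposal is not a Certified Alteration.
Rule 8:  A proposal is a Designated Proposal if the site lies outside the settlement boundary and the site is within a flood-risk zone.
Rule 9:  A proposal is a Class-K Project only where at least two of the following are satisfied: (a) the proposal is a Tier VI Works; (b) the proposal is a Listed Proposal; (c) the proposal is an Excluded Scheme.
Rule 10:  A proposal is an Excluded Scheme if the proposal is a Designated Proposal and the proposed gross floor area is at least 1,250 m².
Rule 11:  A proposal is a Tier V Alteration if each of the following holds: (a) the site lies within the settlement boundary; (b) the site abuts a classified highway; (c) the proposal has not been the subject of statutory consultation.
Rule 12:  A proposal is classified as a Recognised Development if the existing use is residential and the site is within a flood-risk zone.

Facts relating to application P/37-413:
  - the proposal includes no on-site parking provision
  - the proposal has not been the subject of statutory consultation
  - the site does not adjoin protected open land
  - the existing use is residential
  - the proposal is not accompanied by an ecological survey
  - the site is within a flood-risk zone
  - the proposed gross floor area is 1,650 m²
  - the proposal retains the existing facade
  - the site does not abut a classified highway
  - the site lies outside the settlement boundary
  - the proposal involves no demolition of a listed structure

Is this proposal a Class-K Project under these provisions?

Yes

rule 3 — Controlled Project: [the proposal involves demolition of a listed structure? no] AND [the proposal is accompanied by an ecological survey? no] → not satisfied.
rule 12 — Recognised Development: [the existing use is residential? yes] AND [the site is within a flood-risk zone? yes] → satisfied.
rule 4 — Certified Alteration: the proposal does not retain the existing facade? no; the site adjoins protected open land? no; the existing use is residential? yes — 1 of 3 hold (need ≥2) → not satisfied.
rule 7 — Tier VI Works: [not a Controlled Project (rule 3)? yes] AND [Recognised Development (rule 12)? yes] AND [not a Certified Alteration (rule 4)? yes] → satisfied.
rule 1 — Class-G Proposal: [the site abuts a classified highway? no] AND [the proposal has been the subject of statutory consultation? no] → not satisfied.
rule 11 — Tier V Alteration: [the site lies within the settlement boundary? no] AND [the site abuts a classified highway? no] AND [the proposal has not been the subject of statutory consultation? yes] → not satisfied.
rule 5 — Senior Scheme: [the site lies within the settlement boundary? no] AND [proposed gross floor area: 1,650 m² ≥ 1,250 m²? yes, so negated condition no] → not satisfied.
rule 2 — Listed Proposal: [Class-G Proposal (rule 1)? no] OR [Tier V Alteration (rule 11)? no] OR [Senior Scheme (rule 5)? no] → not satisfied.
rule 8 — Designated Proposal: [the site lies outside the settlement boundary? yes] AND [the site is within a flood-risk zone? yes] → satisfied.
rule 10 — Excluded Scheme: [Designated Proposal (rule 8)? yes] AND [proposed gross floor area: 1,650 m² ≥ 1,250 m²? yes] → satisfied.
rule 9 — Class-K Project: Tier VI Works (rule 7)? yes; Listed Proposal (rule 2)? no; Excluded Scheme (rule 10)? yes — 2 of 3 hold (need ≥2) → satisfied.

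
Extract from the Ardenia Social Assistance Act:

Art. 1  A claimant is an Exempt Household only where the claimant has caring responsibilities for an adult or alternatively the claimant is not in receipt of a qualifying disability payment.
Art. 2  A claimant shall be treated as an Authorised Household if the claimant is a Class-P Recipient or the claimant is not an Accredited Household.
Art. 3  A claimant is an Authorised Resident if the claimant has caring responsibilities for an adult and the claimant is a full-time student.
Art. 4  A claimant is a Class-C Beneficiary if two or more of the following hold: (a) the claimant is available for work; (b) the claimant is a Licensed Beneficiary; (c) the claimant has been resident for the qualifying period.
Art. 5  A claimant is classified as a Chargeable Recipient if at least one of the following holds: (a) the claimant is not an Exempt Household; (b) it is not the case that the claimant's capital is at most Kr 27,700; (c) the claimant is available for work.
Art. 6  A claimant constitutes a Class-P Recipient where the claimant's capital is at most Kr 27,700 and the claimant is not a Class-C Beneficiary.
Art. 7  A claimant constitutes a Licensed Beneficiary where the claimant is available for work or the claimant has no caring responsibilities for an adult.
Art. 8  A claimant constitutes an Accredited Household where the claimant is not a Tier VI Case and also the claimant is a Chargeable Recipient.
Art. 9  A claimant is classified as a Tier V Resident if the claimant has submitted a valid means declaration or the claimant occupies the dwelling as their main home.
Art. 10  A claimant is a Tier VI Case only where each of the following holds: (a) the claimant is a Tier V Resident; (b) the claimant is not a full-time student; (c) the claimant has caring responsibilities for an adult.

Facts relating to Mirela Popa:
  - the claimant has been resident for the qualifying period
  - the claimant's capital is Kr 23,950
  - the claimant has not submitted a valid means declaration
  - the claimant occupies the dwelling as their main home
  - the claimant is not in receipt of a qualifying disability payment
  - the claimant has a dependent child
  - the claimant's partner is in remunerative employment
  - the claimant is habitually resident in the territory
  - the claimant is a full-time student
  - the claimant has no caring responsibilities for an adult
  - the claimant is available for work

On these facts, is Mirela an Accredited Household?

Yes

article 9 — Tier V Resident: [the claimant has submitted a valid means declaration? no] OR [the claimant occupies the dwelling as their main home? yes] → satisfied.
article 10 — Tier VI Case: [Tier V Resident (article 9)? yes] AND [the claimant is not a full-time student? no] AND [the claimant has caring responsibilities for an adult? no] → not satisfied.
article 1 — Exempt Household: [the claimant has caring responsibilities for an adult? no] OR [the claimant is not in receipt of a qualifying disability payment? yes] → satisfied.
article 5 — Chargeable Recipient: [not an Exempt Household (article 1)? no] OR [claimant's capital: Kr 23,950 ≤ Kr 27,700? yes, so negated condition no] OR [the claimant is available for work? yes] → satisfied.
article 8 — Accredited Household: [not a Tier VI Case (article 10)? yes] AND [Chargeable Recipient (article 5)? yes] → satisfied.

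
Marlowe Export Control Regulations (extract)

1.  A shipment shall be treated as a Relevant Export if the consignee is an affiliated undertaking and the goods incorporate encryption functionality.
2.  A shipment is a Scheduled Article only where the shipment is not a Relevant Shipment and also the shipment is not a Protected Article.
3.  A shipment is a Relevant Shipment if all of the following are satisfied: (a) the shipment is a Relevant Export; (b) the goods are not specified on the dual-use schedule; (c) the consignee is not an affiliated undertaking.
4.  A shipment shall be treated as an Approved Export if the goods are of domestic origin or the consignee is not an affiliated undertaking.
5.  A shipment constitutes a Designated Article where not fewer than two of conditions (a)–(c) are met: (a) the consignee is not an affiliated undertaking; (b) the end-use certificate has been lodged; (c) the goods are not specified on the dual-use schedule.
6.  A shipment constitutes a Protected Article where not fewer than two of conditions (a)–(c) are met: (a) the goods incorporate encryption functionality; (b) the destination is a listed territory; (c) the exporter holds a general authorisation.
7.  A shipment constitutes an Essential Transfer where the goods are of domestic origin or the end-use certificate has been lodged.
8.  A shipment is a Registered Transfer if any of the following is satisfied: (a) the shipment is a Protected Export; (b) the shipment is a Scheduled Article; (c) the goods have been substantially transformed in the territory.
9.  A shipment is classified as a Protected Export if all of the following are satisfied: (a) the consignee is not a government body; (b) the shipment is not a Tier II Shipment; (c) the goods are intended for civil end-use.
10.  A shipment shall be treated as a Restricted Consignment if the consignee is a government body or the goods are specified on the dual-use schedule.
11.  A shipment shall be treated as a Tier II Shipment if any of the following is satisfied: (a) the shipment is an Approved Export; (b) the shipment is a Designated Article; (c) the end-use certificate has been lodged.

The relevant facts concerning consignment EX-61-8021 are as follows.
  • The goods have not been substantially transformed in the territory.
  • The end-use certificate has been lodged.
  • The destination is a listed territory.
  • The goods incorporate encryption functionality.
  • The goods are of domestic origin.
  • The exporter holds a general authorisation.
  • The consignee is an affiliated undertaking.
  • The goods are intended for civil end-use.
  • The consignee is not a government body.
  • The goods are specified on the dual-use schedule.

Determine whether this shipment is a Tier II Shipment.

Yes

Under paragraph 4: the goods are of domestic origin? yes; or the consignee is not an affiliated undertaking? no. So the shipment is an Approved Export.
Under paragraph 5: the consignee is not an affiliated undertaking? no; the end-use certificate has been lodged? yes; the goods are not specified on the dual-use schedule? no — 1 of 3 hold (need ≥2) → not satisfied.
Under paragraph 11: Approved Export (paragraph 4)? yes; or Designated Article (paragraph 5)? no; or the end-use certificate has been lodged? yes. So the shipment is a Tier II Shipment.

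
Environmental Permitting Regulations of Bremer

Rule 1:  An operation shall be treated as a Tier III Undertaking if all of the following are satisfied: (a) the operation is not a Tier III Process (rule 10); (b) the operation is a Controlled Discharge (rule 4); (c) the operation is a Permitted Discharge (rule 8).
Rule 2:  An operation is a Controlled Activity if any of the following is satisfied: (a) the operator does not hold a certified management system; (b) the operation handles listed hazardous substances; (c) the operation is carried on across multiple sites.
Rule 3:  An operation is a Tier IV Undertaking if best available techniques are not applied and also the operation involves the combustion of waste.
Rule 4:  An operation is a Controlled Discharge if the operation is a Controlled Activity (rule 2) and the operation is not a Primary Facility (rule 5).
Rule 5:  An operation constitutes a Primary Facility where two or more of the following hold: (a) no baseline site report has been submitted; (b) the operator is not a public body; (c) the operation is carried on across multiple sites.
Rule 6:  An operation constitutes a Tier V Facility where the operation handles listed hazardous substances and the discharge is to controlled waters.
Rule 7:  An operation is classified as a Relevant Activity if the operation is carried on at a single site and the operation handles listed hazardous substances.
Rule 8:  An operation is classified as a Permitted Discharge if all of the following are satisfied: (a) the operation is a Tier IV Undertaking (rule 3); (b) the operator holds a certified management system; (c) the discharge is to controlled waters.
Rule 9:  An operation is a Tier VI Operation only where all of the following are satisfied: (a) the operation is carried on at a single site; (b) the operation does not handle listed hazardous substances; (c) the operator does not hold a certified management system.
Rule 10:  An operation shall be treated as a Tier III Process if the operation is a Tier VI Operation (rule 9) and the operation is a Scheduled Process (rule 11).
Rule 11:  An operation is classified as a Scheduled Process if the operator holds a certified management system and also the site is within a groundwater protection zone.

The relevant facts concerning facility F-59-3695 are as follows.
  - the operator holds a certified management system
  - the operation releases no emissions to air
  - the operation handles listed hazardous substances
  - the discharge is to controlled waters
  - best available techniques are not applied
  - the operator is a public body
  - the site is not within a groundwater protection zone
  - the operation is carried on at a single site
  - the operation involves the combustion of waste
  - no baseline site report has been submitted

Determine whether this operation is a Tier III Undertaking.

Yes

rule 9 — Tier VI Operation: [the operation is carried on at a single site? yes] AND [the operation does not handle listed hazardous substances? no] AND [the operator does not hold a certified management system? no] → not satisfied.
rule 11 — Scheduled Process: [the operator holds a certified management system? yes] AND [the site is within a groundwater protection zone? no] → not satisfied.
rule 10 — Tier III Process: [Tier VI Operation (rule 9)? no] AND [Scheduled Process (rule 11)? no] → not satisfied.
rule 2 — Controlled Activity: [the operator does not hold a certified management system? no] OR [the operation handles listed hazardous substances? yes] OR [the operation is carried on across multiple sites? no] → satisfied.
rule 5 — Primary Facility: no baseline site report has been submitted? yes; the operator is not a public body? no; the operation is carried on across multiple sites? no — 1 of 3 hold (need ≥2) → not satisfied.
rule 4 — Controlled Discharge: [Controlled Activity (rule 2)? yes] AND [not a Primary Facility (rule 5)? yes] → satisfied.
rule 3 — Tier IV Undertaking: [best available techniques are not applied? yes] AND [the operation involves the combustion of waste? yes] → satisfied.
rule 8 — Permitted Discharge: [Tier IV Undertaking (rule 3)? yes] AND [the operator holds a certified management system? yes] AND [the discharge is to controlled waters? yes] → satisfied.
rule 1 — Tier III Undertaking: [not a Tier III Process (rule 10)? yes] AND [Controlled Discharge (rule 4)? yes] AND [Permitted Discharge (rule 8)? yes] → satisfied.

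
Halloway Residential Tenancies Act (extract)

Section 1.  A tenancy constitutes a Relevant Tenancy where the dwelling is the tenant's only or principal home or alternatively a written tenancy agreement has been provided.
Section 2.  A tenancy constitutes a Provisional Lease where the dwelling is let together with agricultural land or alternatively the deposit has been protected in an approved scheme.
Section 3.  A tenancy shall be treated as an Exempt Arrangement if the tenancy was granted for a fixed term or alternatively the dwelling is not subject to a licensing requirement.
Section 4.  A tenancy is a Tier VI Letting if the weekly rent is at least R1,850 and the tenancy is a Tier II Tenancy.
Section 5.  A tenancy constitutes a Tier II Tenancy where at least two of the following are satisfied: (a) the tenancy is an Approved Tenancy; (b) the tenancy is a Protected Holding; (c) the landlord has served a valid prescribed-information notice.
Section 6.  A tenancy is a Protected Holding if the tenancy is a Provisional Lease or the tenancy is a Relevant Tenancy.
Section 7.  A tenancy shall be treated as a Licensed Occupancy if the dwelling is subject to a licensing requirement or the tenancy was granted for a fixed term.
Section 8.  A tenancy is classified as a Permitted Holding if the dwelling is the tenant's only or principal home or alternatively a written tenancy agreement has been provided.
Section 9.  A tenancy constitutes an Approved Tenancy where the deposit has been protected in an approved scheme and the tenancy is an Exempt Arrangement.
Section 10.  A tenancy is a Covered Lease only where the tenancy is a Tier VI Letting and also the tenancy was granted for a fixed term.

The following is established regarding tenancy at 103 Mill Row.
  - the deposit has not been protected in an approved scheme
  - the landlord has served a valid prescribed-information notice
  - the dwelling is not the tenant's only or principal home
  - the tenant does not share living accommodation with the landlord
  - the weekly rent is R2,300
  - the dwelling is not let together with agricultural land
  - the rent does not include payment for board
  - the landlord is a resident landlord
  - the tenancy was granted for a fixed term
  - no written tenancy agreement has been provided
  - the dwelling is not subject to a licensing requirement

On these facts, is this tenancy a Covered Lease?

No

section 3 — Exempt Arrangement: [the tenancy was granted for a fixed term? yes] OR [the dwelling is not subject to a licensing requirement? yes] → satisfied.
section 9 — Approved Tenancy: [the deposit has been protected in an approved scheme? no] AND [Exempt Arrangement (section 3)? yes] → not satisfied.
section 2 — Provisional Lease: [the dwelling is let together with agricultural land? no] OR [the deposit has been protected in an approved scheme? no] → not satisfied.
section 1 — Relevant Tenancy: [the dwelling is the tenant's only or principal home? no] OR [a written tenancy agreement has been provided? no] → not satisfied.
section 6 — Protected Holding: [Provisional Lease (section 2)? no] OR [Relevant Tenancy (section 1)? no] → not satisfied.
section 5 — Tier II Tenancy: Approved Tenancy (section 9)? no; Protected Holding (section 6)? no; the landlord has served a valid prescribed-information notice? yes — 1 of 3 hold (need ≥2) → not satisfied.
section 4 — Tier VI Letting: [weekly rent: R2,300 ≥ R1,850? yes] AND [Tier II Tenancy (section 5)? no] → not satisfied.
section 10 — Covered Lease: [Tier VI Letting (section 4)? no] AND [the tenancy was granted for a fixed term? yes] → not satisfied.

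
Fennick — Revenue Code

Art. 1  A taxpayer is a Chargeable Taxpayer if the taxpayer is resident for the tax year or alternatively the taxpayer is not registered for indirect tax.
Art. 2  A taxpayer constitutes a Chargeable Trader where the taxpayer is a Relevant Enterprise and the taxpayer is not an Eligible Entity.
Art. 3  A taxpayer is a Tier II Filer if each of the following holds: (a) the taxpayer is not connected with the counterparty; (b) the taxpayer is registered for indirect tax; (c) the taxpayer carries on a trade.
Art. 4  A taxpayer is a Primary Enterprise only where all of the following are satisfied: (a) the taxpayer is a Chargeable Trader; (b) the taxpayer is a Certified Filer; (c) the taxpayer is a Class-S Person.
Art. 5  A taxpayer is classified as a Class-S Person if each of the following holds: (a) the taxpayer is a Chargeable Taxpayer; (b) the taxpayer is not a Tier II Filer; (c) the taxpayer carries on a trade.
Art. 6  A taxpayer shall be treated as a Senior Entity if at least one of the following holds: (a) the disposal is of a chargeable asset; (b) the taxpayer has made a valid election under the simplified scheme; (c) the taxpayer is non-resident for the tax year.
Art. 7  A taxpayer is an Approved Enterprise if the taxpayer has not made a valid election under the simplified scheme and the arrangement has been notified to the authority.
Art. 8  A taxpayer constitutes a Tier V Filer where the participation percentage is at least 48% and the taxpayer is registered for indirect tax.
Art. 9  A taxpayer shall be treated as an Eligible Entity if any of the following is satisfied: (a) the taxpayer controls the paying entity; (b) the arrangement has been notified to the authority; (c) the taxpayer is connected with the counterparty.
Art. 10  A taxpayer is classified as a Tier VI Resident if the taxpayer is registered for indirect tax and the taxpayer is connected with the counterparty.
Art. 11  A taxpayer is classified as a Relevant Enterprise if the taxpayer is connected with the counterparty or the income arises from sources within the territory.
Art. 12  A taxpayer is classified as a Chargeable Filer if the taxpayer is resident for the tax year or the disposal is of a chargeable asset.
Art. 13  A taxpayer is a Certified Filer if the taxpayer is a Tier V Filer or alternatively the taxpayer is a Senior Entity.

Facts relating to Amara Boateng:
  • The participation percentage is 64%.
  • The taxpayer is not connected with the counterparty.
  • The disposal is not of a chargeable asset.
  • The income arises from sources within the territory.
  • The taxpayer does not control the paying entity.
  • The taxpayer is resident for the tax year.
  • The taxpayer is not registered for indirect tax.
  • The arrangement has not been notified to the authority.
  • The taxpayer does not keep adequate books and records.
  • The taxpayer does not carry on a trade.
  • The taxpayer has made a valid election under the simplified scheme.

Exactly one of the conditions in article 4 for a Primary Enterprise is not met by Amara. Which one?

Class-S Person

article 11 — Relevant Enterprise: [the taxpayer is connected with the counterparty? no] OR [the income arises from sources within the territory? yes] → satisfied.
article 9 — Eligible Entity: [the taxpayer controls the paying entity? no] OR [the arrangement has been notified to the authority? no] OR [the taxpayer is connected with the counterparty? no] → not satisfied.
article 2 — Chargeable Trader: [Relevant Enterprise (article 11)? yes] AND [not an Eligible Entity (article 9)? yes] → satisfied.
article 8 — Tier V Filer: [participation percentage: 64% ≥ 48%? yes] AND [the taxpayer is registered for indirect tax? no] → not satisfied.
article 6 — Senior Entity: [the disposal is of a chargeable asset? no] OR [the taxpayer has made a valid election under the simplified scheme? yes] OR [the taxpayer is non-resident for the tax year? no] → satisfied.
article 13 — Certified Filer: [Tier V Filer (article 8)? no] OR [Senior Entity (article 6)? yes] → satisfied.
article 1 — Chargeable Taxpayer: [the taxpayer is resident for the tax year? yes] OR [the taxpayer is not registered for indirect tax? yes] → satisfied.
article 3 — Tier II Filer: [the taxpayer is not connected with the counterparty? yes] AND [the taxpayer is registered for indirect tax? no] AND [the taxpayer carries on a trade? no] → not satisfied.
article 5 — Class-S Person: [Chargeable Taxpayer (article 1)? yes] AND [not a Tier II Filer (article 3)? yes] AND [the taxpayer carries on a trade? no] → not satisfied.
article 4 — Primary Enterprise: [Chargeable Trader (article 2)? yes] AND [Certified Filer (article 13)? yes] AND [Class-S Person (article 5)? no] → not satisfied.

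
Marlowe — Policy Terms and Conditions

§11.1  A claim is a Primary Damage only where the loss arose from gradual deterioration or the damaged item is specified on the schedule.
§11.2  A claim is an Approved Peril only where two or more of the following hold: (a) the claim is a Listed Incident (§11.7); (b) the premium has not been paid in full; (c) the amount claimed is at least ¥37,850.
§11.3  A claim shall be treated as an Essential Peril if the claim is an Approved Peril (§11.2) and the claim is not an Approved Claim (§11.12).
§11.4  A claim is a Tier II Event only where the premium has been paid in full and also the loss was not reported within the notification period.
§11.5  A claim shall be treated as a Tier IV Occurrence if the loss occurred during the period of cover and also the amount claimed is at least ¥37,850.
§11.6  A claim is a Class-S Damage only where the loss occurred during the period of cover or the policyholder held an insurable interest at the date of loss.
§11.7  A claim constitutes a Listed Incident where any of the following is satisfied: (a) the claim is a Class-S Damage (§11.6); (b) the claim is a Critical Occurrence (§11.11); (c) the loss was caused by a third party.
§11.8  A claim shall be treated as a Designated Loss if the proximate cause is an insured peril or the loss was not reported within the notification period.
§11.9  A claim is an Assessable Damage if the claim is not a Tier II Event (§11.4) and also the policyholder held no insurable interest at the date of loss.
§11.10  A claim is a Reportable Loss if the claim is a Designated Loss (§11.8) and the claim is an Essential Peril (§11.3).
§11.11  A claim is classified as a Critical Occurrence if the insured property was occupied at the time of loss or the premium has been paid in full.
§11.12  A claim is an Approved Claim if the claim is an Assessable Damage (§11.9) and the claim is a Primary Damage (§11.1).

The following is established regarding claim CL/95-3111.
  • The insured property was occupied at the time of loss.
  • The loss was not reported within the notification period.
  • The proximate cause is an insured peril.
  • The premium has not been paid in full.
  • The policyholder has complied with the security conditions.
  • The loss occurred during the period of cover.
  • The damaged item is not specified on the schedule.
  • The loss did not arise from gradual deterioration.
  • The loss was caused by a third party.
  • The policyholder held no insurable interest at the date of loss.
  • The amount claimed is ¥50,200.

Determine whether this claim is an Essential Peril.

Yes

§11.6 — Class-S Damage: [the loss occurred during the period of cover? yes] OR [the policyholder held an insurable interest at the date of loss? no] → satisfied.
§11.11 — Critical Occurrence: [the insured property was occupied at the time of loss? yes] OR [the premium has been paid in full? no] → satisfied.
§11.7 — Listed Incident: [Class-S Damage (§11.6)? yes] OR [Critical Occurrence (§11.11)? yes] OR [the loss was caused by a third party? yes] → satisfied.
§11.2 — Approved Peril: Listed Incident (§11.7)? yes; the premium has not been paid in full? yes; amount claimed: ¥50,200 ≥ ¥37,850? yes — 3 of 3 hold (need ≥2) → satisfied.
§11.4 — Tier II Event: [the premium has been paid in full? no] AND [the loss was not reported within the notification period? yes] → not satisfied.
§11.9 — Assessable Damage: [not a Tier II Event (§11.4)? yes] AND [the policyholder held no insurable interest at the date of loss? yes] → satisfied.
§11.1 — Primary Damage: [the loss arose from gradual deterioration? no] OR [the damaged item is specified on the schedule? no] → not satisfied.
§11.12 — Approved Claim: [Assessable Damage (§11.9)? yes] AND [Primary Damage (§11.1)? no] → not satisfied.
§11.3 — Essential Peril: [Approved Peril (§11.2)? yes] AND [not an Approved Claim (§11.12)? yes] → satisfied.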